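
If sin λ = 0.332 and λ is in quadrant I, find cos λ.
cos λ = 0.9433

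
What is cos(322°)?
cos(322°) = 0.788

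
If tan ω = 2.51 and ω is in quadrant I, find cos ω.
cos ω = 0.3701 (using tan²ω + 1 = sec²ω)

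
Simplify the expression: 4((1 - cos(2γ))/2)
4((1 - cos(2γ))/2) = 4(sin²γ) (using Power reduction)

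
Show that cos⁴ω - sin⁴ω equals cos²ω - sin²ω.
LHS = (cos²ω - sin²ω)(cos²ω + sin²ω) = (cos²ω - sin²ω) · 1 = cos²ω - sin²ω = RHS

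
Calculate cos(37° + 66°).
cos(37° + 66°) = cos 37° cos 66° - sin 37° sin 66° = -0.225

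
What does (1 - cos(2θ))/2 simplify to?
(1 - cos(2θ))/2 = sin²θ (using Power reduction)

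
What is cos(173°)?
cos(173°) = -0.9925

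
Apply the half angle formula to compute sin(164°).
sin(164°) = √((1 - cos 328°)/2) = 0.2756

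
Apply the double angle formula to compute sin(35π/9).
sin(35π/9) = 2 sin 35π/18 cos 35π/18 = -0.342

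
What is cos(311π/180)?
cos(311π/180) = 0.6561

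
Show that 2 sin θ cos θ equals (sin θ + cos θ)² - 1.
RHS = sin²θ + 2 sin θ cos θ + cos²θ - 1 = (sin²θ + cos²θ) + 2 sin θ cos θ - 1 = 1 + 2 sin θ cos θ - 1 = 2 sin θ cos θ = LHS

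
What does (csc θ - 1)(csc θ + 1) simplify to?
(csc θ - 1)(csc θ + 1) = cot²θ (using Diff. of squares)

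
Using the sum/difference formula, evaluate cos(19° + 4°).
cos(19° + 4°) = cos 19° cos 4° - sin 19° sin 4° = 0.9205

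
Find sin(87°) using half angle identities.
sin(87°) = √((1 - cos 174°)/2) = 0.9986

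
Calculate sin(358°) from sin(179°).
sin(358°) = 2 sin 179° cos 179° = -0.0349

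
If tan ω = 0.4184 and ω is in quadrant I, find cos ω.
cos ω = 0.9225 (using tan²ω + 1 = sec²ω)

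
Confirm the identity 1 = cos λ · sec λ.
RHS = cos λ · (1/cos λ) = 1 = LHS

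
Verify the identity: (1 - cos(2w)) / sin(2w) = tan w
LHS = 2sin²w / (2 sin w cos w) = sin w/cos w = tan w = RHS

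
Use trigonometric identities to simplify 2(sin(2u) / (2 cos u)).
2(sin(2u) / (2 cos u)) = 2(sin u) (using Double angle)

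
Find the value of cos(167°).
cos(167°) = -0.9744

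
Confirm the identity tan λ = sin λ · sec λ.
RHS = sin λ · (1/cos λ) = sin λ/cos λ = tan λ = LHS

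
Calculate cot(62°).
cot(62°) = 0.5317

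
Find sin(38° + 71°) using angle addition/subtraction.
sin(38° + 71°) = sin 38° cos 71° + cos 38° sin 71° = 0.9455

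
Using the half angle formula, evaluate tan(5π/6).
tan(5π/6) = sin 5π/3 / (1 + cos 5π/3) = -√3/3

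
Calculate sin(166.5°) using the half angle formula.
sin(166.5°) = √((1 - cos 333°)/2) = 0.2334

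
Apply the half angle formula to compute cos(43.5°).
cos(43.5°) = √((1 + cos 87°)/2) = 0.7254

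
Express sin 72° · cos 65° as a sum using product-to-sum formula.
sin 72° cos 65° = (1/2)[sin(72°+65°) + sin(72°-65°)]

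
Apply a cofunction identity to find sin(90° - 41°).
sin(90° - 41°) = cos(41°) = 0.7547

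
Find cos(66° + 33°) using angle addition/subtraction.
cos(66° + 33°) = cos 66° cos 33° - sin 66° sin 33° = -0.1564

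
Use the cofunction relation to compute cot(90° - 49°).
cot(90° - 49°) = tan(49°) = 1.15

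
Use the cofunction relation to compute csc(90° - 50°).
csc(90° - 50°) = sec(50°) = 1.556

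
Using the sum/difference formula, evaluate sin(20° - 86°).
sin(20° - 86°) = sin 20° cos 86° - cos 20° sin 86° = -0.9135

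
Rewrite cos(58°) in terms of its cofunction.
cos(58°) = sin(90° - 58°) = sin(32°)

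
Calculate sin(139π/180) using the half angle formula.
sin(139π/180) = √((1 - cos 139π/90)/2) = 0.6561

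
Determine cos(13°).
cos(13°) = 0.9744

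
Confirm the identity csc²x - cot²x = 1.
LHS = 1/sin²x - cos²x/sin²x = (1 - cos²x)/sin²x = sin²x/sin²x = 1 = RHS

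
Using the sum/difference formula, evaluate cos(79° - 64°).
cos(79° - 64°) = cos 79° cos 64° + sin 79° sin 64° = (√6+√2)/4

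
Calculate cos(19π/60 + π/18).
cos(19π/60 + π/18) = cos 19π/60 cos π/18 - sin 19π/60 sin π/18 = 0.3907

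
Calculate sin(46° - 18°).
sin(46° - 18°) = sin 46° cos 18° - cos 46° sin 18° = 0.4695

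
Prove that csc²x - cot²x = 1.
LHS = 1/sin²x - cos²x/sin²x = (1 - cos²x)/sin²x = sin²x/sin²x = 1 = RHS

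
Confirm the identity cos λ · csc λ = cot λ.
LHS = cos λ · (1/sin λ) = cos λ/sin λ = cot λ = RHS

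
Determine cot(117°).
cot(117°) = -0.5095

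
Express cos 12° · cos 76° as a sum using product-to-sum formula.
cos 12° cos 76° = (1/2)[cos(12°-76°) + cos(12°+76°)]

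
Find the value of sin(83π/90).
sin(83π/90) = 0.2419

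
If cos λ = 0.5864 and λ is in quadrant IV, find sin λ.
sin λ = -0.81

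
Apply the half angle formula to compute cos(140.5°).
cos(140.5°) = -√((1 + cos 281°)/2) = -0.7716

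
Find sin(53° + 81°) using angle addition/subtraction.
sin(53° + 81°) = sin 53° cos 81° + cos 53° sin 81° = 0.7193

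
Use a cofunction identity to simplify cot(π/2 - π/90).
cot(π/2 - π/90) = tan(π/90)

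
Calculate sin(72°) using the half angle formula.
sin(72°) = √((1 - cos 144°)/2) = 0.9511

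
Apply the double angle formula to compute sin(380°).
sin(380°) = 2 sin 190° cos 190° = 0.342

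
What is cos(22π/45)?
cos(22π/45) = 0.0349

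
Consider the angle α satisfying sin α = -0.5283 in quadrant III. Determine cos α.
cos α = ±√(1 - sin²α) = -0.8491 (negative in QIII)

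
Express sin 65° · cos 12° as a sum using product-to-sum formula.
sin 65° cos 12° = (1/2)[sin(65°+12°) + sin(65°-12°)]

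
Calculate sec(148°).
sec(148°) = -1.179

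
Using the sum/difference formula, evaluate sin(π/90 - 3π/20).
sin(π/90 - 3π/20) = sin π/90 cos 3π/20 - cos π/90 sin 3π/20 = -0.4226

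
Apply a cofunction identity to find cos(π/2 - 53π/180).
cos(π/2 - 53π/180) = sin(53π/180) = 0.7986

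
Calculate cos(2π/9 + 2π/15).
cos(2π/9 + 2π/15) = cos 2π/9 cos 2π/15 - sin 2π/9 sin 2π/15 = 0.4384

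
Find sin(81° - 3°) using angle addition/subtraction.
sin(81° - 3°) = sin 81° cos 3° - cos 81° sin 3° = 0.9781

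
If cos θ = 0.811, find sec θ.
sec θ = 1/cos θ = 1.233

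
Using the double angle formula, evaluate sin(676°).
sin(676°) = 2 sin 338° cos 338° = -0.6947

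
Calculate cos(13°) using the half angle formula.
cos(13°) = √((1 + cos 26°)/2) = 0.9744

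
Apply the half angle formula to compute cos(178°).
cos(178°) = -√((1 + cos 356°)/2) = -0.9994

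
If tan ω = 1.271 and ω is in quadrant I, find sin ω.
sin ω = 0.7859 (using tan²ω + 1 = sec²ω)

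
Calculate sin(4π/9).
sin(4π/9) = 0.9848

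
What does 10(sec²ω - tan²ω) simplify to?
10(sec²ω - tan²ω) = 10 (using Pythagorean identity)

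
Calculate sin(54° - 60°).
sin(54° - 60°) = sin 54° cos 60° - cos 54° sin 60° = -0.1045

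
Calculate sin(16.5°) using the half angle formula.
sin(16.5°) = √((1 - cos 33°)/2) = 0.284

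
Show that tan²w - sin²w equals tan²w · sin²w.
LHS = sin²w/cos²w - sin²w = sin²w(1/cos²w - 1) = sin²w · (1 - cos²w)/cos²w = sin²w · sin²w/cos²w = sin²w · tan²w = RHS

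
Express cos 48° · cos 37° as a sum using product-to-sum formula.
cos 48° cos 37° = (1/2)[cos(48°-37°) + cos(48°+37°)]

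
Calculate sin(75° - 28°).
sin(75° - 28°) = sin 75° cos 28° - cos 75° sin 28° = 0.7314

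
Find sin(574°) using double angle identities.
sin(574°) = 2 sin 287° cos 287° = -0.5592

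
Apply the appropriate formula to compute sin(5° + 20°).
sin(5° + 20°) = sin 5° cos 20° + cos 5° sin 20° = 0.4226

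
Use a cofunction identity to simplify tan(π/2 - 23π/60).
tan(π/2 - 23π/60) = cot(23π/60)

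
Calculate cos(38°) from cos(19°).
cos(38°) = cos²19° - sin²19° = 0.788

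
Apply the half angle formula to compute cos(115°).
cos(115°) = -√((1 + cos 230°)/2) = -0.4226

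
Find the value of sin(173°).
sin(173°) = 0.1219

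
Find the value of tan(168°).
tan(168°) = -0.2126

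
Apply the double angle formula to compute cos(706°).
cos(706°) = cos²353° - sin²353° = 0.9703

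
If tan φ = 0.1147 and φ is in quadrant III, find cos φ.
cos φ = -0.9935 (using tan²φ + 1 = sec²φ)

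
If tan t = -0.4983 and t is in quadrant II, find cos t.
cos t = -0.895 (using tan²t + 1 = sec²t)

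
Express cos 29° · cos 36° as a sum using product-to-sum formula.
cos 29° cos 36° = (1/2)[cos(29°-36°) + cos(29°+36°)]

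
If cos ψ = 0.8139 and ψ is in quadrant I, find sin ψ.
sin ψ = 0.581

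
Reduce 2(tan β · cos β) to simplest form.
2(tan β · cos β) = 2(sin β) (using Quotient identity)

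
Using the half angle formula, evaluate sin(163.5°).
sin(163.5°) = √((1 - cos 327°)/2) = 0.284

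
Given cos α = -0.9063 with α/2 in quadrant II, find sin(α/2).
sin(α/2) = ±√((1 - cos α)/2); positive since α/2 ∈ QII, so sin(α/2) = 0.9763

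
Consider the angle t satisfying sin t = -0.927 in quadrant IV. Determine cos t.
cos t = √(1 - sin²t) = 0.3751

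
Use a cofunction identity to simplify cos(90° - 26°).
cos(90° - 26°) = sin(26°)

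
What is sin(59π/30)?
sin(59π/30) = -0.1045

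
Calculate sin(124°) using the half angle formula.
sin(124°) = √((1 - cos 248°)/2) = 0.829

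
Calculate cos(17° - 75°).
cos(17° - 75°) = cos 17° cos 75° + sin 17° sin 75° = 0.5299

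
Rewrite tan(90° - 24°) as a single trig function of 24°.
tan(90° - 24°) = cot(24°)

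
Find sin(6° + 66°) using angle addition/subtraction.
sin(6° + 66°) = sin 6° cos 66° + cos 6° sin 66° = 0.9511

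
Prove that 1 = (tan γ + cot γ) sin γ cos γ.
RHS = (sin γ/cos γ + cos γ/sin γ) sin γ cos γ = ((sin²γ + cos²γ)/(sin γ cos γ)) · sin γ cos γ = sin²γ + cos²γ = 1 = LHS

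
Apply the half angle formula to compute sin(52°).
sin(52°) = √((1 - cos 104°)/2) = 0.788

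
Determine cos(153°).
cos(153°) = -0.891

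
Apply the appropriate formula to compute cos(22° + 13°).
cos(22° + 13°) = cos 22° cos 13° - sin 22° sin 13° = 0.8192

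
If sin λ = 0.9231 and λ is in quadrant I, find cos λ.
cos λ = 0.3846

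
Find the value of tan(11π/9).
tan(11π/9) = 0.8391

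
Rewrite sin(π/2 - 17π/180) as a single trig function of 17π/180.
sin(π/2 - 17π/180) = cos(17π/180)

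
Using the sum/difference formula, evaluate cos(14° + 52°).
cos(14° + 52°) = cos 14° cos 52° - sin 14° sin 52° = 0.4067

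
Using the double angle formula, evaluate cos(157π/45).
cos(157π/45) = cos²157π/90 - sin²157π/90 = -0.0349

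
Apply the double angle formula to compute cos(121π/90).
cos(121π/90) = 2cos²121π/180 - 1 = -0.4695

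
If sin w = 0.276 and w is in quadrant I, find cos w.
cos w = 0.9612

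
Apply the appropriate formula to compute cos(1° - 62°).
cos(1° - 62°) = cos 1° cos 62° + sin 1° sin 62° = 0.4848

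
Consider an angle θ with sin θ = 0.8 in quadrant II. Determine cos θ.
cos θ = ±√(1 - sin²θ) = -0.6 (negative in QII)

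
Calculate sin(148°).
sin(148°) = 0.5299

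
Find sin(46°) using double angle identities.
sin(46°) = 2 sin 23° cos 23° = 0.7193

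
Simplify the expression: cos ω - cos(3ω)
cos ω - cos(3ω) = 2 sin(2ω) sin ω (using Sum-to-product)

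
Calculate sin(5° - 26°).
sin(5° - 26°) = sin 5° cos 26° - cos 5° sin 26° = -0.3584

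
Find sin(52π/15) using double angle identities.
sin(52π/15) = 2 sin 26π/15 cos 26π/15 = -0.9945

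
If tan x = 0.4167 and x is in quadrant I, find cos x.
cos x = 0.9231 (using tan²x + 1 = sec²x)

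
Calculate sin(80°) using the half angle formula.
sin(80°) = √((1 - cos 160°)/2) = 0.9848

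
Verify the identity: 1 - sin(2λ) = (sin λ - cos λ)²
RHS = sin²λ - 2 sin λ cos λ + cos²λ = (sin²λ + cos²λ) - 2 sin λ cos λ = 1 - sin(2λ) = LHS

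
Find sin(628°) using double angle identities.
sin(628°) = 2 sin 314° cos 314° = -0.9994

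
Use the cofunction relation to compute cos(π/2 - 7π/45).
cos(π/2 - 7π/45) = sin(7π/45) = 0.4695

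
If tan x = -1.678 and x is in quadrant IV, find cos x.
cos x = 0.5119 (using tan²x + 1 = sec²x)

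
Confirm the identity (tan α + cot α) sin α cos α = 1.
LHS = (sin α/cos α + cos α/sin α) sin α cos α = ((sin²α + cos²α)/(sin α cos α)) · sin α cos α = sin²α + cos²α = 1 = RHS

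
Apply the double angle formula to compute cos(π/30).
cos(π/30) = cos²π/60 - sin²π/60 = 0.9945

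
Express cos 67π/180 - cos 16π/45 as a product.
cos 67π/180 - cos 16π/45 = -2 sin(131π/360) sin(π/120)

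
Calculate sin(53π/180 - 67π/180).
sin(53π/180 - 67π/180) = sin 53π/180 cos 67π/180 - cos 53π/180 sin 67π/180 = -0.2419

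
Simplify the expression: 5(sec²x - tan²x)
5(sec²x - tan²x) = 5 (using Pythagorean identity)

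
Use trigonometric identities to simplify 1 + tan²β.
1 + tan²β = sec²β (using Pythagorean identity)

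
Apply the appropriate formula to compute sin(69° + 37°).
sin(69° + 37°) = sin 69° cos 37° + cos 69° sin 37° = 0.9613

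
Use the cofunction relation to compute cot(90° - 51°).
cot(90° - 51°) = tan(51°) = 1.235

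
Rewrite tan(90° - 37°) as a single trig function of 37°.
tan(90° - 37°) = cot(37°)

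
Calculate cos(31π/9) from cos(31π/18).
cos(31π/9) = 1 - 2sin²31π/18 = -0.1736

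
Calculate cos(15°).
cos(15°) = (√6+√2)/4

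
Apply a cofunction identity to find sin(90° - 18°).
sin(90° - 18°) = cos(18°) = 0.9511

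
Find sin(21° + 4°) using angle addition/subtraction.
sin(21° + 4°) = sin 21° cos 4° + cos 21° sin 4° = 0.4226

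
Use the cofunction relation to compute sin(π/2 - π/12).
sin(π/2 - π/12) = cos(π/12) = (√6+√2)/4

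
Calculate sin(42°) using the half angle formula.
sin(42°) = √((1 - cos 84°)/2) = 0.6691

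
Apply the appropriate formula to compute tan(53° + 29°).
tan(53° + 29°) = (tan 53° + tan 29°)/(1 - tan 53° tan 29°) = 7.115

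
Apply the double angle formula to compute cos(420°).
cos(420°) = cos²210° - sin²210° = 1/2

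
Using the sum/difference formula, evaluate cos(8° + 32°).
cos(8° + 32°) = cos 8° cos 32° - sin 8° sin 32° = 0.766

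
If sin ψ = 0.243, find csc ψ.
csc ψ = 1/sin ψ = 4.115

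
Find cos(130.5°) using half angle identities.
cos(130.5°) = -√((1 + cos 261°)/2) = -0.6494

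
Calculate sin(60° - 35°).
sin(60° - 35°) = sin 60° cos 35° - cos 60° sin 35° = 0.4226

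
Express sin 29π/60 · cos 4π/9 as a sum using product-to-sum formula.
sin 29π/60 cos 4π/9 = (1/2)[sin(29π/60+4π/9) + sin(29π/60-4π/9)]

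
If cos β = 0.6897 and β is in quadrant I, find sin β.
sin β = 0.7241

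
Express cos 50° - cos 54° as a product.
cos 50° - cos 54° = -2 sin(52°) sin(-2°)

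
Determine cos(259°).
cos(259°) = -0.1908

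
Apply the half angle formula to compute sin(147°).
sin(147°) = √((1 - cos 294°)/2) = 0.5446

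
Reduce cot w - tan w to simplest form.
cot w - tan w = 2 cot(2w) (using Double angle)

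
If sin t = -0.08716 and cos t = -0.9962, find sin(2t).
sin(2t) = 2 sin t cos t = 0.1737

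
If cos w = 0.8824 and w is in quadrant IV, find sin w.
sin w = -0.4705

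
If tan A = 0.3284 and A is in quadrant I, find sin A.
sin A = 0.312 (using tan²A + 1 = sec²A)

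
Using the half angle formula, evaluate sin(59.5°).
sin(59.5°) = √((1 - cos 119°)/2) = 0.8616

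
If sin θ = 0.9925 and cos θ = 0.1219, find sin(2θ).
sin(2θ) = 2 sin θ cos θ = 0.242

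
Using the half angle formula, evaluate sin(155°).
sin(155°) = √((1 - cos 310°)/2) = 0.4226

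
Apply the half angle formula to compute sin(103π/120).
sin(103π/120) = √((1 - cos 103π/60)/2) = 0.4305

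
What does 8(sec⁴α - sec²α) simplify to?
8(sec⁴α - sec²α) = 8(tan⁴α + tan²α) (using Pythagorean)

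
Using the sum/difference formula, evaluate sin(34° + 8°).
sin(34° + 8°) = sin 34° cos 8° + cos 34° sin 8° = 0.6691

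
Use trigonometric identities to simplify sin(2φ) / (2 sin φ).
sin(2φ) / (2 sin φ) = cos φ (using Double angle)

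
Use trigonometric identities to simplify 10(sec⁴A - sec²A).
10(sec⁴A - sec²A) = 10(tan⁴A + tan²A) (using Pythagorean)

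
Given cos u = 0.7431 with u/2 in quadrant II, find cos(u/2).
cos(u/2) = ±√((1 + cos u)/2); negative since u/2 ∈ QII, so cos(u/2) = -0.9336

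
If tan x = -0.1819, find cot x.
cot x = 1/tan x = -5.498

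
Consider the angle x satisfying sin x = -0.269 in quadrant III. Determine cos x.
cos x = ±√(1 - sin²x) = -0.9631 (negative in QIII)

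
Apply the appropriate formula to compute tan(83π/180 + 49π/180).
tan(83π/180 + 49π/180) = (tan 83π/180 + tan 49π/180)/(1 - tan 83π/180 tan 49π/180) = -1.111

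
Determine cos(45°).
cos(45°) = √2/2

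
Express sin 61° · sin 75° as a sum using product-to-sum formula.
sin 61° sin 75° = (1/2)[cos(61°-75°) - cos(61°+75°)]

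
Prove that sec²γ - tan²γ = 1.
LHS = 1/cos²γ - sin²γ/cos²γ = (1 - sin²γ)/cos²γ = cos²γ/cos²γ = 1 = RHS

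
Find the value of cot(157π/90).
cot(157π/90) = -0.9657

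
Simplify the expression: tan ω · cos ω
tan ω · cos ω = sin ω (using Quotient identity)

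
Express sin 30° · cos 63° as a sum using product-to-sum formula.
sin 30° cos 63° = (1/2)[sin(30°+63°) + sin(30°-63°)]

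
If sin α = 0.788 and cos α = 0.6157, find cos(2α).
cos(2α) = cos²α - sin²α = -0.2419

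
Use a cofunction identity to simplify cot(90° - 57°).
cot(90° - 57°) = tan(57°)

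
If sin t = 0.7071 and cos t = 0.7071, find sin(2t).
sin(2t) = 2 sin t cos t = 1.0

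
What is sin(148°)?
sin(148°) = 0.5299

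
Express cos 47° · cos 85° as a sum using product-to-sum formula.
cos 47° cos 85° = (1/2)[cos(47°-85°) + cos(47°+85°)]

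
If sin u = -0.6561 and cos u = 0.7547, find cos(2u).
cos(2u) = cos²u - sin²u = 0.1391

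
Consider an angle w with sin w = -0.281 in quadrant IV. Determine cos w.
cos w = √(1 - sin²w) = 0.9597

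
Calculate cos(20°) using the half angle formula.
cos(20°) = √((1 + cos 40°)/2) = 0.9397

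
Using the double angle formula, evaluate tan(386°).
tan(386°) = 2 tan 193° / (1 - tan²193°) = 0.4877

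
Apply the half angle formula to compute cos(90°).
cos(90°) = √((1 + cos 180°)/2) = 0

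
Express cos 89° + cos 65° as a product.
cos 89° + cos 65° = 2 cos(77°) cos(12°)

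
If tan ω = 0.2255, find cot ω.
cot ω = 1/tan ω = 4.435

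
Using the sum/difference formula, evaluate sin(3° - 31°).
sin(3° - 31°) = sin 3° cos 31° - cos 3° sin 31° = -0.4695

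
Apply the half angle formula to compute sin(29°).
sin(29°) = √((1 - cos 58°)/2) = 0.4848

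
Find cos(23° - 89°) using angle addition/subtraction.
cos(23° - 89°) = cos 23° cos 89° + sin 23° sin 89° = 0.4067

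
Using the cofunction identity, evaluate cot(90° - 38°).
cot(90° - 38°) = tan(38°) = 0.7813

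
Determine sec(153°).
sec(153°) = -1.122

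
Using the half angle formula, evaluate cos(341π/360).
cos(341π/360) = -√((1 + cos 341π/180)/2) = -0.9863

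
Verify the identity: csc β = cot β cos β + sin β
RHS = cos²β/sin β + sin β = (cos²β + sin²β)/sin β = 1/sin β = csc β = LHS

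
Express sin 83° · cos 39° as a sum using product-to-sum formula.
sin 83° cos 39° = (1/2)[sin(83°+39°) + sin(83°-39°)]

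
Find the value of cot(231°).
cot(231°) = 0.8098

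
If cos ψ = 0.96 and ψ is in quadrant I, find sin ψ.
sin ψ = 0.28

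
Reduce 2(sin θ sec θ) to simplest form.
2(sin θ sec θ) = 2(tan θ) (using Reciprocal + quotient)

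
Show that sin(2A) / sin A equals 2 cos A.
LHS = 2 sin A cos A / sin A = 2 cos A = RHS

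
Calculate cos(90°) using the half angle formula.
cos(90°) = √((1 + cos 180°)/2) = 0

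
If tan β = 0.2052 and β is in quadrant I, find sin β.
sin β = 0.201 (using tan²β + 1 = sec²β)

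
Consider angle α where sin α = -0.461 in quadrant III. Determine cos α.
cos α = ±√(1 - sin²α) = -0.8874 (negative in QIII)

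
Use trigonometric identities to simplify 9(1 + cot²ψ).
9(1 + cot²ψ) = 9(csc²ψ) (using Pythagorean identity)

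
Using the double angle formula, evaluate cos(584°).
cos(584°) = cos²292° - sin²292° = -0.7193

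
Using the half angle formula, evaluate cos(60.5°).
cos(60.5°) = √((1 + cos 121°)/2) = 0.4924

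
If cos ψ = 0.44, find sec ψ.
sec ψ = 1/cos ψ = 2.273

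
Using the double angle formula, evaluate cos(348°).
cos(348°) = 2cos²174° - 1 = 0.9781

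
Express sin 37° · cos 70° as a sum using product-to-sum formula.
sin 37° cos 70° = (1/2)[sin(37°+70°) + sin(37°-70°)]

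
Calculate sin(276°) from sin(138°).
sin(276°) = 2 sin 138° cos 138° = -0.9945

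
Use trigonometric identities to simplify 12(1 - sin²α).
12(1 - sin²α) = 12(cos²α) (using Pythagorean identity)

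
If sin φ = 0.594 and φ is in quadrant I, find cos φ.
cos φ = 0.8045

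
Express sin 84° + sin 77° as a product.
sin 84° + sin 77° = 2 sin(80.5°) cos(3.5°)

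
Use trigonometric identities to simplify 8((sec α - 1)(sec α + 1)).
8((sec α - 1)(sec α + 1)) = 8(tan²α) (using Diff. of squares)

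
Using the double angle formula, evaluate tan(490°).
tan(490°) = 2 tan 245° / (1 - tan²245°) = -1.192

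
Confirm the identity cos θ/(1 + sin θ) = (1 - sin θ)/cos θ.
RHS = (1 - sin θ)(1 + sin θ) / (cos θ(1 + sin θ)) = (1 - sin²θ) / (cos θ(1 + sin θ)) = cos²θ / (cos θ(1 + sin θ)) = cos θ/(1 + sin θ) = LHS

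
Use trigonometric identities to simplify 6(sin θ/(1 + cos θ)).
6(sin θ/(1 + cos θ)) = 6(tan(θ/2)) (using Half angle)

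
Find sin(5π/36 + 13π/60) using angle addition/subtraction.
sin(5π/36 + 13π/60) = sin 5π/36 cos 13π/60 + cos 5π/36 sin 13π/60 = 0.8988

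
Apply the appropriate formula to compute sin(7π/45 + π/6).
sin(7π/45 + π/6) = sin 7π/45 cos π/6 + cos 7π/45 sin π/6 = 0.848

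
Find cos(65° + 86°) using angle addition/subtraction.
cos(65° + 86°) = cos 65° cos 86° - sin 65° sin 86° = -0.8746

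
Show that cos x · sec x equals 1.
LHS = cos x · (1/cos x) = 1 = RHS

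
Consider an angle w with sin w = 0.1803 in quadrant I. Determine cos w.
cos w = √(1 - sin²w) = 0.9836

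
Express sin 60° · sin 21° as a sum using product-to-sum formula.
sin 60° sin 21° = (1/2)[cos(60°-21°) - cos(60°+21°)]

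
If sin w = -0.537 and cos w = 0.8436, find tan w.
tan w = sin w / cos w = -0.6366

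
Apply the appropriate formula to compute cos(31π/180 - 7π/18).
cos(31π/180 - 7π/18) = cos 31π/180 cos 7π/18 + sin 31π/180 sin 7π/18 = 0.7771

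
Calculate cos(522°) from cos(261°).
cos(522°) = cos²261° - sin²261° = -0.9511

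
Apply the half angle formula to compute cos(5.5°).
cos(5.5°) = √((1 + cos 11°)/2) = 0.9954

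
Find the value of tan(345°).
tan(345°) = -(2-√3)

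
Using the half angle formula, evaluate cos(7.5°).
cos(7.5°) = √((1 + cos 15°)/2) = 0.9914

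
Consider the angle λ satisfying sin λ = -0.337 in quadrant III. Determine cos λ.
cos λ = ±√(1 - sin²λ) = -0.9415 (negative in QIII)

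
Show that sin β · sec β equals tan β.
LHS = sin β · (1/cos β) = sin β/cos β = tan β = RHS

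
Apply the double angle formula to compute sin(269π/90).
sin(269π/90) = 2 sin 269π/180 cos 269π/180 = 0.0349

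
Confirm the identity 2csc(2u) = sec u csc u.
LHS = 2/sin(2u) = 2/(2 sin u cos u) = 1/(sin u cos u) = (1/cos u)(1/sin u) = sec u csc u = RHS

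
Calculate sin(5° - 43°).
sin(5° - 43°) = sin 5° cos 43° - cos 5° sin 43° = -0.6157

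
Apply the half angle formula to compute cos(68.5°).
cos(68.5°) = √((1 + cos 137°)/2) = 0.3665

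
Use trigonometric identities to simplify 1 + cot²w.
1 + cot²w = csc²w (using Pythagorean identity)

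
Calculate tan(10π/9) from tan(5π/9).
tan(10π/9) = 2 tan 5π/9 / (1 - tan²5π/9) = 0.364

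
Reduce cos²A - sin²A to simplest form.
cos²A - sin²A = cos(2A) (using Double angle)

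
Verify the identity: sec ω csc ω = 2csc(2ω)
RHS = 2/sin(2ω) = 2/(2 sin ω cos ω) = 1/(sin ω cos ω) = (1/cos ω)(1/sin ω) = sec ω csc ω = LHS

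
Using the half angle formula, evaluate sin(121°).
sin(121°) = √((1 - cos 242°)/2) = 0.8572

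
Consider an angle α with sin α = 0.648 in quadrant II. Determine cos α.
cos α = ±√(1 - sin²α) = -0.7616 (negative in QII)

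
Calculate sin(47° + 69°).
sin(47° + 69°) = sin 47° cos 69° + cos 47° sin 69° = 0.8988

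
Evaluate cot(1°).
cot(1°) = 57.29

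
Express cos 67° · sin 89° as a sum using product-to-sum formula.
cos 67° sin 89° = (1/2)[sin(67°+89°) - sin(67°-89°)]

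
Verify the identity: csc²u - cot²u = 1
LHS = 1/sin²u - cos²u/sin²u = (1 - cos²u)/sin²u = sin²u/sin²u = 1 = RHS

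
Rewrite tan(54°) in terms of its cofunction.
tan(54°) = cot(90° - 54°) = cot(36°)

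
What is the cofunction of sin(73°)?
sin(73°) = cos(90° - 73°) = cos(17°)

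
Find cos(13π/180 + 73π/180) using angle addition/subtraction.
cos(13π/180 + 73π/180) = cos 13π/180 cos 73π/180 - sin 13π/180 sin 73π/180 = 0.06976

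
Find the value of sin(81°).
sin(81°) = 0.9877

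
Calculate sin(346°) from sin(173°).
sin(346°) = 2 sin 173° cos 173° = -0.2419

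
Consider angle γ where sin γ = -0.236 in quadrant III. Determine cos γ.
cos γ = ±√(1 - sin²γ) = -0.9718 (negative in QIII)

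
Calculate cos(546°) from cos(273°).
cos(546°) = cos²273° - sin²273° = -0.9945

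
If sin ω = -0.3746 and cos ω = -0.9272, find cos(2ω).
cos(2ω) = cos²ω - sin²ω = 0.7194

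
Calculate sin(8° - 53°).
sin(8° - 53°) = sin 8° cos 53° - cos 8° sin 53° = -√2/2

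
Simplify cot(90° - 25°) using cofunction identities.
cot(90° - 25°) = tan(25°)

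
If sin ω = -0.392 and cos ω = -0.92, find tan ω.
tan ω = sin ω / cos ω = 0.4261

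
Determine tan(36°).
tan(36°) = 0.7265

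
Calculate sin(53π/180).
sin(53π/180) = 0.7986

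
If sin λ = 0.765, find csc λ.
csc λ = 1/sin λ = 1.307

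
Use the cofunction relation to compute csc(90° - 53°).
csc(90° - 53°) = sec(53°) = 1.662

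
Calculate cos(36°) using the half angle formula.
cos(36°) = √((1 + cos 72°)/2) = 0.809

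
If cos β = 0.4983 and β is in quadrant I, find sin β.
sin β = 0.867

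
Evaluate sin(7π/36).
sin(7π/36) = 0.5736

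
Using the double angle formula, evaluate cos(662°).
cos(662°) = cos²331° - sin²331° = 0.5299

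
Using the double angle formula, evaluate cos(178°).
cos(178°) = cos²89° - sin²89° = -0.9994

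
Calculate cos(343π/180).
cos(343π/180) = 0.9563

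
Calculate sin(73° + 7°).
sin(73° + 7°) = sin 73° cos 7° + cos 73° sin 7° = 0.9848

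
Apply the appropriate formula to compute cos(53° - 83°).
cos(53° - 83°) = cos 53° cos 83° + sin 53° sin 83° = √3/2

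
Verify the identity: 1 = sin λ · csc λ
RHS = sin λ · (1/sin λ) = 1 = LHS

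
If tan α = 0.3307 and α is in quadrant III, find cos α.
cos α = -0.9494 (using tan²α + 1 = sec²α)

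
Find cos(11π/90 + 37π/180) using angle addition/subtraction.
cos(11π/90 + 37π/180) = cos 11π/90 cos 37π/180 - sin 11π/90 sin 37π/180 = 0.515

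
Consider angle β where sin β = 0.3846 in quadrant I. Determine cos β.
cos β = √(1 - sin²β) = 0.9231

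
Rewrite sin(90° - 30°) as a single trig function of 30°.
sin(90° - 30°) = cos(30°)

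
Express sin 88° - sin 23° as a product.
sin 88° - sin 23° = 2 cos(55.5°) sin(32.5°)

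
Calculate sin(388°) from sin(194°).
sin(388°) = 2 sin 194° cos 194° = 0.4695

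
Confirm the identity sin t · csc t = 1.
LHS = sin t · (1/sin t) = 1 = RHS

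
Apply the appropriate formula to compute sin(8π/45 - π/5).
sin(8π/45 - π/5) = sin 8π/45 cos π/5 - cos 8π/45 sin π/5 = -0.06976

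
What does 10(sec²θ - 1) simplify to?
10(sec²θ - 1) = 10(tan²θ) (using Pythagorean identity)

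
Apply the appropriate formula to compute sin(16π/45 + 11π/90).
sin(16π/45 + 11π/90) = sin 16π/45 cos 11π/90 + cos 16π/45 sin 11π/90 = 0.9976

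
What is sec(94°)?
sec(94°) = -14.34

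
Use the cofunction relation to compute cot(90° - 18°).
cot(90° - 18°) = tan(18°) = 0.3249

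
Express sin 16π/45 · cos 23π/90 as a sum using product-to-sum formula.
sin 16π/45 cos 23π/90 = (1/2)[sin(16π/45+23π/90) + sin(16π/45-23π/90)]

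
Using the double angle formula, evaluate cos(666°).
cos(666°) = 1 - 2sin²333° = 0.5878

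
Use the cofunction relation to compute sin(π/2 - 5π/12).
sin(π/2 - 5π/12) = cos(5π/12) = (√6-√2)/4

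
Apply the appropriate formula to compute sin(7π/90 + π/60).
sin(7π/90 + π/60) = sin 7π/90 cos π/60 + cos 7π/90 sin π/60 = 0.2924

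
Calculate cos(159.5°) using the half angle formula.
cos(159.5°) = -√((1 + cos 319°)/2) = -0.9367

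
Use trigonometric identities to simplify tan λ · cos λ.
tan λ · cos λ = sin λ (using Quotient identity)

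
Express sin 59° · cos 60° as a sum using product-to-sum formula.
sin 59° cos 60° = (1/2)[sin(59°+60°) + sin(59°-60°)]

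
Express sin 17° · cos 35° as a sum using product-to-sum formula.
sin 17° cos 35° = (1/2)[sin(17°+35°) + sin(17°-35°)]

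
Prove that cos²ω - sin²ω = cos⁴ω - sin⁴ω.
RHS = (cos²ω - sin²ω)(cos²ω + sin²ω) = (cos²ω - sin²ω) · 1 = cos²ω - sin²ω = LHS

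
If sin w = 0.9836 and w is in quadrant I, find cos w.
cos w = 0.1804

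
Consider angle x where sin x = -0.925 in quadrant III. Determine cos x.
cos x = ±√(1 - sin²x) = -0.38 (negative in QIII)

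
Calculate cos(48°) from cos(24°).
cos(48°) = cos²24° - sin²24° = 0.6691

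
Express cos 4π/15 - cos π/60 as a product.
cos 4π/15 - cos π/60 = -2 sin(17π/120) sin(π/8)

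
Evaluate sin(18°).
sin(18°) = 0.309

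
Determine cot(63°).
cot(63°) = 0.5095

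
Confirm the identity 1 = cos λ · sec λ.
RHS = cos λ · (1/cos λ) = 1 = LHS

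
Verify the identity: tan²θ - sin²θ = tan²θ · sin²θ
LHS = sin²θ/cos²θ - sin²θ = sin²θ(1/cos²θ - 1) = sin²θ · (1 - cos²θ)/cos²θ = sin²θ · sin²θ/cos²θ = sin²θ · tan²θ = RHS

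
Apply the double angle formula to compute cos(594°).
cos(594°) = cos²297° - sin²297° = -0.5878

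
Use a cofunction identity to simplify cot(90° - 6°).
cot(90° - 6°) = tan(6°)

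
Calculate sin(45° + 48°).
sin(45° + 48°) = sin 45° cos 48° + cos 45° sin 48° = 0.9986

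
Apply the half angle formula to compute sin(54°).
sin(54°) = √((1 - cos 108°)/2) = 0.809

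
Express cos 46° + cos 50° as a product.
cos 46° + cos 50° = 2 cos(48°) cos(-2°)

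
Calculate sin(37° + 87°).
sin(37° + 87°) = sin 37° cos 87° + cos 37° sin 87° = 0.829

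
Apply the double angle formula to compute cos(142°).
cos(142°) = cos²71° - sin²71° = -0.788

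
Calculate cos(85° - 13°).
cos(85° - 13°) = cos 85° cos 13° + sin 85° sin 13° = 0.309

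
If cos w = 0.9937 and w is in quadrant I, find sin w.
sin w = 0.1121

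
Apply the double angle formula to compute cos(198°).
cos(198°) = 1 - 2sin²99° = -0.9511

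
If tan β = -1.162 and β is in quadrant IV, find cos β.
cos β = 0.6523 (using tan²β + 1 = sec²β)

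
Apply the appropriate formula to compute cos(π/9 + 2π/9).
cos(π/9 + 2π/9) = cos π/9 cos 2π/9 - sin π/9 sin 2π/9 = 1/2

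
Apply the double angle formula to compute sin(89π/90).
sin(89π/90) = 2 sin 89π/180 cos 89π/180 = 0.0349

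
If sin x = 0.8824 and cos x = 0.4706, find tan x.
tan x = sin x / cos x = 1.875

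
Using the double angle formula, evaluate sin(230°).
sin(230°) = 2 sin 115° cos 115° = -0.766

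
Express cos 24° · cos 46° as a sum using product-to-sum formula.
cos 24° cos 46° = (1/2)[cos(24°-46°) + cos(24°+46°)]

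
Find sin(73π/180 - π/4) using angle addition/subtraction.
sin(73π/180 - π/4) = sin 73π/180 cos π/4 - cos 73π/180 sin π/4 = 0.4695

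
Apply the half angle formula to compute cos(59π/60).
cos(59π/60) = -√((1 + cos 59π/30)/2) = -0.9986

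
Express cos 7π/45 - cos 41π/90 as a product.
cos 7π/45 - cos 41π/90 = -2 sin(11π/36) sin(-3π/20)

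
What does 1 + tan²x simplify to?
1 + tan²x = sec²x (using Pythagorean identity)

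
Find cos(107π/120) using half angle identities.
cos(107π/120) = -√((1 + cos 107π/60)/2) = -0.9426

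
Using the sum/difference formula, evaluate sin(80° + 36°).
sin(80° + 36°) = sin 80° cos 36° + cos 80° sin 36° = 0.8988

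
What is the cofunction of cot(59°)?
cot(59°) = tan(90° - 59°) = tan(31°)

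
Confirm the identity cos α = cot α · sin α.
RHS = (cos α/sin α) · sin α = cos α = LHS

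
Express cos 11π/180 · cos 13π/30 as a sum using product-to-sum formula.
cos 11π/180 cos 13π/30 = (1/2)[cos(11π/180-13π/30) + cos(11π/180+13π/30)]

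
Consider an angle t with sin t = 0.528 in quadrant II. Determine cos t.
cos t = ±√(1 - sin²t) = -0.8492 (negative in QII)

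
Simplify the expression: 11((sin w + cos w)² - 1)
11((sin w + cos w)² - 1) = 11(sin(2w)) (using Pythagorean + double angle)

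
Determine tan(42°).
tan(42°) = 0.9004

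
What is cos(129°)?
cos(129°) = -0.6293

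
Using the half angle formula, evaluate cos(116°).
cos(116°) = -√((1 + cos 232°)/2) = -0.4384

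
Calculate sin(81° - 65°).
sin(81° - 65°) = sin 81° cos 65° - cos 81° sin 65° = 0.2756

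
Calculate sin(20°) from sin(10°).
sin(20°) = 2 sin 10° cos 10° = 0.342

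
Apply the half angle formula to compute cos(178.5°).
cos(178.5°) = -√((1 + cos 357°)/2) = -0.9997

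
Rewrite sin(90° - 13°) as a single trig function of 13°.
sin(90° - 13°) = cos(13°)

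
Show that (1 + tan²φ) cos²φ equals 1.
LHS = sec²φ · cos²φ = (1/cos²φ) · cos²φ = 1 = RHS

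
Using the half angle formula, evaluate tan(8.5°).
tan(8.5°) = sin 17° / (1 + cos 17°) = 0.1495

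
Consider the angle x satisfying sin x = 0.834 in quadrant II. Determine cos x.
cos x = ±√(1 - sin²x) = -0.5518 (negative in QII)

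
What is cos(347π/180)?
cos(347π/180) = 0.9744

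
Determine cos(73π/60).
cos(73π/60) = -0.7771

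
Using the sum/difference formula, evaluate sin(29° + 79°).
sin(29° + 79°) = sin 29° cos 79° + cos 29° sin 79° = 0.9511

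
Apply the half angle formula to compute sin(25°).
sin(25°) = √((1 - cos 50°)/2) = 0.4226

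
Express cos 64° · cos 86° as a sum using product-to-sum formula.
cos 64° cos 86° = (1/2)[cos(64°-86°) + cos(64°+86°)]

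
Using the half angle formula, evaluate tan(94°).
tan(94°) = sin 188° / (1 + cos 188°) = -14.3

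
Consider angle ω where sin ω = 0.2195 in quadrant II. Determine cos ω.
cos ω = ±√(1 - sin²ω) = -0.9756 (negative in QII)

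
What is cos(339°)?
cos(339°) = 0.9336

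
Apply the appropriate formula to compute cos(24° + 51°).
cos(24° + 51°) = cos 24° cos 51° - sin 24° sin 51° = (√6-√2)/4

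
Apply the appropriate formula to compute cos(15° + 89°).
cos(15° + 89°) = cos 15° cos 89° - sin 15° sin 89° = -0.2419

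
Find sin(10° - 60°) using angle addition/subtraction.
sin(10° - 60°) = sin 10° cos 60° - cos 10° sin 60° = -0.766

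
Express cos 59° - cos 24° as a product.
cos 59° - cos 24° = -2 sin(41.5°) sin(17.5°)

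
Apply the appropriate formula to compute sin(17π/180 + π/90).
sin(17π/180 + π/90) = sin 17π/180 cos π/90 + cos 17π/180 sin π/90 = 0.3256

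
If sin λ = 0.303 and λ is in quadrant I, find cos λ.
cos λ = 0.953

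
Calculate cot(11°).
cot(11°) = 5.145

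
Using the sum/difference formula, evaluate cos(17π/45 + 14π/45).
cos(17π/45 + 14π/45) = cos 17π/45 cos 14π/45 - sin 17π/45 sin 14π/45 = -0.5592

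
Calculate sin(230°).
sin(230°) = -0.766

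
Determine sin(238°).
sin(238°) = -0.848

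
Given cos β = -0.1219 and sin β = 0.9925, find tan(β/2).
tan(β/2) = sin β / (1 + cos β) = 1.13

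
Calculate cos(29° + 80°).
cos(29° + 80°) = cos 29° cos 80° - sin 29° sin 80° = -0.3256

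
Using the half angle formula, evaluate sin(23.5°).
sin(23.5°) = √((1 - cos 47°)/2) = 0.3987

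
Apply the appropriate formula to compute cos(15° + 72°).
cos(15° + 72°) = cos 15° cos 72° - sin 15° sin 72° = 0.05234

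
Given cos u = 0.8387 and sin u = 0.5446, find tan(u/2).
tan(u/2) = sin u / (1 + cos u) = 0.2962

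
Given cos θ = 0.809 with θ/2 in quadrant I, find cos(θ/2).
cos(θ/2) = ±√((1 + cos θ)/2); positive since θ/2 ∈ QI, so cos(θ/2) = 0.9511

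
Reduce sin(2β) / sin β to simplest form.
sin(2β) / sin β = 2 cos β (using Double angle)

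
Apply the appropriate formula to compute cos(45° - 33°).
cos(45° - 33°) = cos 45° cos 33° + sin 45° sin 33° = 0.9781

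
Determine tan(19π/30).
tan(19π/30) = -2.246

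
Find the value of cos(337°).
cos(337°) = 0.9205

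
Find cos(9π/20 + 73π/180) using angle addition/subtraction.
cos(9π/20 + 73π/180) = cos 9π/20 cos 73π/180 - sin 9π/20 sin 73π/180 = -0.8988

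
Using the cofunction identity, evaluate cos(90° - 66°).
cos(90° - 66°) = sin(66°) = 0.9135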